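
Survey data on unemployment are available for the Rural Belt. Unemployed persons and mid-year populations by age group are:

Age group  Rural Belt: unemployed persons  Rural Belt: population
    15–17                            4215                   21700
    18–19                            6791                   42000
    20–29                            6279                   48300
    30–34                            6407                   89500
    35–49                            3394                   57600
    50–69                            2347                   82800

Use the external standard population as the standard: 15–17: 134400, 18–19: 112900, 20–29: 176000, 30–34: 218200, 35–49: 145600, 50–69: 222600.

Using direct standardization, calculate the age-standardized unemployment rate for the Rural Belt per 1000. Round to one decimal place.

96.8

Age-specific rates per 1000 for the Rural Belt: 194.240, 161.690, 130.000, 71.587, 58.924, 28.345.
Standard total = 1009700; weights = 0.1331, 0.1118, 0.1743, 0.2161, 0.1442, 0.2205.
Standardized rate: 0.1331×194.240 + 0.1118×161.690 + 0.1743×130.000 + 0.2161×71.587 + 0.1442×58.924 + 0.2205×28.345 = 96.8108 per 1000.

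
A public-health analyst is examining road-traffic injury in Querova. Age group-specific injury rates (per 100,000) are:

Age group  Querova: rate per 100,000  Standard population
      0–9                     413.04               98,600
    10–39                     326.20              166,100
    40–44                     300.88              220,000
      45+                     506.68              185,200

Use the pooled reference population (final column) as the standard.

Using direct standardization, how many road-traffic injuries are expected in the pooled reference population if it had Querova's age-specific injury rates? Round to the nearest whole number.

Expected road-traffic injuries = Σ (standard pop × age-specific rate ÷ 100,000)
= 98,600×413.04/100,000 + 166,100×326.20/100,000 + 220,000×300.88/100,000 + 185,200×506.68/100,000
= 407.26 + 541.82 + 661.94 + 938.37 = 2549.38.

2549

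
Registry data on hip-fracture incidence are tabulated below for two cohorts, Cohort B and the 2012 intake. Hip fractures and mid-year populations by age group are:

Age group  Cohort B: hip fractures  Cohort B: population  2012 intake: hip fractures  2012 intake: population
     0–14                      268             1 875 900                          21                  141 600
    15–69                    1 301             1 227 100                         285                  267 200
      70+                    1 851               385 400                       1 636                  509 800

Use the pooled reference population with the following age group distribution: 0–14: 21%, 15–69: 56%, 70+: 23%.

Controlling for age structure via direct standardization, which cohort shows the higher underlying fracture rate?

Age-specific rates per 100 000 for Cohort B: 14.29, 106.02, 480.28.
For the 2012 intake: 14.83, 106.66, 320.91.
Standard weights: 0.21, 0.56, 0.23.
Cohort B: 0.2100×14.29 + 0.5600×106.02 + 0.2300×480.28 = 172.8371 per 100 000.
The 2012 intake: 0.2100×14.83 + 0.5600×106.66 + 0.2300×320.91 = 136.6543 per 100 000.
The crude rates (98.04 vs 211.41) would put the 2012 intake higher, but that reflects its age composition; once standardized to a common age structure, Cohort B has the higher underlying rate.

Cohort B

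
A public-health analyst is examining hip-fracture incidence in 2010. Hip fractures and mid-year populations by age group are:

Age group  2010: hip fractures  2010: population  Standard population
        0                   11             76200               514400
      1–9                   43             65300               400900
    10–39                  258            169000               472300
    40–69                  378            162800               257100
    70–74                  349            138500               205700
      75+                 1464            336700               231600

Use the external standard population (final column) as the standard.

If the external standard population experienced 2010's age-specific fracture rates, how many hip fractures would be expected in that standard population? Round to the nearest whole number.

3182

Age-specific rates per 100000 for 2010: 14.44, 65.85, 152.66, 232.19, 251.99, 434.81.
Expected hip fractures = Σ (standard pop × age-specific rate ÷ 100000)
= 514400×14.44/100000 + 400900×65.85/100000 + 472300×152.66/100000 + 257100×232.19/100000 + 205700×251.99/100000 + 231600×434.81/100000
= 74.26 + 263.99 + 721.03 + 596.95 + 518.33 + 1007.02 = 3181.58.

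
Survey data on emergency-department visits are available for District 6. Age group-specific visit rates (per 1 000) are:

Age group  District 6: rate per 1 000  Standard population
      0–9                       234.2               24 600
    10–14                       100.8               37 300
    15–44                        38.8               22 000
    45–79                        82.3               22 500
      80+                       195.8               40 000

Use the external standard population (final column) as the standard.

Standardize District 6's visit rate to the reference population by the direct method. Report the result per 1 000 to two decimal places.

137.01

Standard total = 146 400; weights = 0.1680, 0.2548, 0.1503, 0.1537, 0.2732.
Standardized rate: 0.1680×234.2 + 0.2548×100.8 + 0.1503×38.8 + 0.1537×82.3 + 0.2732×195.8 = 137.0117 per 1 000.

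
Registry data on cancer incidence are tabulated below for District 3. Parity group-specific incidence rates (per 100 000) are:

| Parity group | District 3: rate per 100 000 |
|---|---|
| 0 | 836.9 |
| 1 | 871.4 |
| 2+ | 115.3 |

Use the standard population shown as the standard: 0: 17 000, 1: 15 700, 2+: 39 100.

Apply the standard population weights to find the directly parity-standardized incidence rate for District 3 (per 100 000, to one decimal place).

451.5

Standard total = 71 800; weights = 0.2368, 0.2187, 0.5446.
Standardized rate: 0.2368×836.9 + 0.2187×871.4 + 0.5446×115.3 = 451.4834 per 100 000.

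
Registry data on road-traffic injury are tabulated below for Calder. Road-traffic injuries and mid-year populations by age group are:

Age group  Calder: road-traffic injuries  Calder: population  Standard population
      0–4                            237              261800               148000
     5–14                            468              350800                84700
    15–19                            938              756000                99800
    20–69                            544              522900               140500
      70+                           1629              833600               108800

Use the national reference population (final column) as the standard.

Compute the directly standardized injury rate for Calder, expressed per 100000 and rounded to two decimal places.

125.40

Age-specific rates per 100000 for Calder: 90.53, 133.41, 124.07, 104.04, 195.42.
Standard total = 581800; weights = 0.2544, 0.1456, 0.1715, 0.2415, 0.1870.
Standardized rate: 0.2544×90.53 + 0.1456×133.41 + 0.1715×124.07 + 0.2415×104.04 + 0.1870×195.42 = 125.4018 per 100000.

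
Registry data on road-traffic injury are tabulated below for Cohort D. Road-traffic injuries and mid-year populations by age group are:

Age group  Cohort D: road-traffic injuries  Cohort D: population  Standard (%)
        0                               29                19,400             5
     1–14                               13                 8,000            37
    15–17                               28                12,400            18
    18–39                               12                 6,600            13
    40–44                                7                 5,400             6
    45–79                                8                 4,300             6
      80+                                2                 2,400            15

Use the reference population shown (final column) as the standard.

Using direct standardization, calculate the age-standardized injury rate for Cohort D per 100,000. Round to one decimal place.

Age-specific rates per 100,000 for Cohort D: 149.48, 162.50, 225.81, 181.82, 129.63, 186.05, 83.33.
Standard weights: 0.05, 0.37, 0.18, 0.13, 0.06, 0.06, 0.15.
Standardized rate: 0.0500×149.48 + 0.3700×162.50 + 0.1800×225.81 + 0.1300×181.82 + 0.0600×129.63 + 0.0600×186.05 + 0.1500×83.33 = 163.3213 per 100,000.

163.3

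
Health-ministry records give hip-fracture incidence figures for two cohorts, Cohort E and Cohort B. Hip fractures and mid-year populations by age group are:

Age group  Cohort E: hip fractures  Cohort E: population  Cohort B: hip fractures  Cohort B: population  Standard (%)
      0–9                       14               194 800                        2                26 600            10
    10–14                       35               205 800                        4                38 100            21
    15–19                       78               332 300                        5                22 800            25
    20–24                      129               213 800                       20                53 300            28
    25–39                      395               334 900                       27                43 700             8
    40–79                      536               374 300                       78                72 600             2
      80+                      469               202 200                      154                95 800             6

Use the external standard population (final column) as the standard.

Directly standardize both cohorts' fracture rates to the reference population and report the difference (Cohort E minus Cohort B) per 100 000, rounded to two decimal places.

17.59

Age-specific rates per 100 000 for Cohort E: 7.19, 17.01, 23.47, 60.34, 117.95, 143.20, 231.95.
For Cohort B: 7.52, 10.50, 21.93, 37.52, 61.78, 107.44, 160.75.
Standard weights: 0.10, 0.21, 0.25, 0.28, 0.08, 0.02, 0.06.
Cohort E: 0.1000×7.19 + 0.2100×17.01 + 0.2500×23.47 + 0.2800×60.34 + 0.0800×117.95 + 0.0200×143.20 + 0.0600×231.95 = 53.2692 per 100 000.
Cohort B: 0.1000×7.52 + 0.2100×10.50 + 0.2500×21.93 + 0.2800×37.52 + 0.0800×61.78 + 0.0200×107.44 + 0.0600×160.75 = 35.6823 per 100 000.
Difference = 53.2692 − 35.6823 = 17.5869.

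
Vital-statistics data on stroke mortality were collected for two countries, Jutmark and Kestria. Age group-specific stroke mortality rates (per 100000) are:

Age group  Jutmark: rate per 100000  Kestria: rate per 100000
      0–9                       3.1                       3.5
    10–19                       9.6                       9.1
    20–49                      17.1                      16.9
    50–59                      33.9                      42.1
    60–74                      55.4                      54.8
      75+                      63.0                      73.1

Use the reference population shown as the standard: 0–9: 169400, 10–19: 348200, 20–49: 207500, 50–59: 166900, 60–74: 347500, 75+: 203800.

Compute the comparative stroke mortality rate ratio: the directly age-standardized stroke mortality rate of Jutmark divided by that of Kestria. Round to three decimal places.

0.936

Standard total = 1443300; weights = 0.1174, 0.2413, 0.1438, 0.1156, 0.2408, 0.1412.
Jutmark: 0.1174×3.1 + 0.2413×9.6 + 0.1438×17.1 + 0.1156×33.9 + 0.2408×55.4 + 0.1412×63.0 = 31.2928 per 100000.
Kestria: 0.1174×3.5 + 0.2413×9.1 + 0.1438×16.9 + 0.1156×42.1 + 0.2408×54.8 + 0.1412×73.1 = 33.4203 per 100000.
Ratio = 31.2928 ÷ 33.4203 = 0.93634.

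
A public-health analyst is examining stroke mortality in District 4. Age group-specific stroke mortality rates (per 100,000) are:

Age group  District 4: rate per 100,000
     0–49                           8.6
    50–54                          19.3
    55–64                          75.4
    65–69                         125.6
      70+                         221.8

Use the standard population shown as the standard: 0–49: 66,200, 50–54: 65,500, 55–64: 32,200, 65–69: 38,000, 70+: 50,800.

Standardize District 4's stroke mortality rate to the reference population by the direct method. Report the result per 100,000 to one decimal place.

Standard total = 252,700; weights = 0.2620, 0.2592, 0.1274, 0.1504, 0.2010.
Standardized rate: 0.2620×8.6 + 0.2592×19.3 + 0.1274×75.4 + 0.1504×125.6 + 0.2010×221.8 = 80.3387 per 100,000.

80.3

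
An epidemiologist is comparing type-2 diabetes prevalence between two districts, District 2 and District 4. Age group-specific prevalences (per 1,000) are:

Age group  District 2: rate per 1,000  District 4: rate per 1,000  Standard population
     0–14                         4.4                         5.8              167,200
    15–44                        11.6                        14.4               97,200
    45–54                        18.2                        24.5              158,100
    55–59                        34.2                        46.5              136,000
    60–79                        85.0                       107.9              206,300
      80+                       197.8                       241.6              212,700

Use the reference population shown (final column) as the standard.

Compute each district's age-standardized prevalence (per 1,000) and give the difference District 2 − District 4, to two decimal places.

-17.61

Standard total = 977,500; weights = 0.1710, 0.0994, 0.1617, 0.1391, 0.2110, 0.2176.
District 2: 0.1710×4.4 + 0.0994×11.6 + 0.1617×18.2 + 0.1391×34.2 + 0.2110×85.0 + 0.2176×197.8 = 70.5876 per 1,000.
District 4: 0.1710×5.8 + 0.0994×14.4 + 0.1617×24.5 + 0.1391×46.5 + 0.2110×107.9 + 0.2176×241.6 = 88.1995 per 1,000.
Difference = 70.5876 − 88.1995 = -17.6119.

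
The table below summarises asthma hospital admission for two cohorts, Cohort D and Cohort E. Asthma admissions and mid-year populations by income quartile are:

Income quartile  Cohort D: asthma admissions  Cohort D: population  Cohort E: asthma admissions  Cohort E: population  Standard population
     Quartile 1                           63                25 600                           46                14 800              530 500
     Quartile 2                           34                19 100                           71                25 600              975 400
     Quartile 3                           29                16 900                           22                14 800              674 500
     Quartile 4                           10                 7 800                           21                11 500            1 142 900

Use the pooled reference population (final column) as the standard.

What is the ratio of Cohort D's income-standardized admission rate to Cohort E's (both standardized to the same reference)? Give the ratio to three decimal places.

0.761

Income-specific rates per 10 000 for Cohort D: 24.61, 17.80, 17.16, 12.82.
For Cohort E: 31.08, 27.73, 14.86, 18.26.
Standard total = 3 323 300; weights = 0.1596, 0.2935, 0.2030, 0.3439.
Cohort D: 0.1596×24.61 + 0.2935×17.80 + 0.2030×17.16 + 0.3439×12.82 = 17.0449 per 10 000.
Cohort E: 0.1596×31.08 + 0.2935×27.73 + 0.2030×14.86 + 0.3439×18.26 = 22.3986 per 10 000.
Ratio = 17.0449 ÷ 22.3986 = 0.76098.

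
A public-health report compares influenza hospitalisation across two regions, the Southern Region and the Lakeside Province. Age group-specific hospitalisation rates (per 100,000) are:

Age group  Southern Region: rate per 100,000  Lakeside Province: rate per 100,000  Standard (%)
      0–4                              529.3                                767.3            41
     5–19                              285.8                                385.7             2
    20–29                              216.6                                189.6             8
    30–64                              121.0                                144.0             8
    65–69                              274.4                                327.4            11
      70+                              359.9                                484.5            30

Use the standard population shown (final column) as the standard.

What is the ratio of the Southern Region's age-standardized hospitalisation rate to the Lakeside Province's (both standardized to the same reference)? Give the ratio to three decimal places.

Standard weights: 0.41, 0.02, 0.08, 0.08, 0.11, 0.30.
The Southern Region: 0.4100×529.3 + 0.0200×285.8 + 0.0800×216.6 + 0.0800×121.0 + 0.1100×274.4 + 0.3000×359.9 = 387.8910 per 100,000.
The Lakeside Province: 0.4100×767.3 + 0.0200×385.7 + 0.0800×189.6 + 0.0800×144.0 + 0.1100×327.4 + 0.3000×484.5 = 530.3590 per 100,000.
Ratio = 387.8910 ÷ 530.3590 = 0.73137.

0.731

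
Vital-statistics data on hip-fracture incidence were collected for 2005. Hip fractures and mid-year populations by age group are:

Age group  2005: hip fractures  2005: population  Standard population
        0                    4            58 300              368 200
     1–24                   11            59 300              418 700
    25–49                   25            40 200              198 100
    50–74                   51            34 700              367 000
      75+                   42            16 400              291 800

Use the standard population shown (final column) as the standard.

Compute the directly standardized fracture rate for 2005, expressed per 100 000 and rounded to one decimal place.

92.0

Age-specific rates per 100 000 for 2005: 6.86, 18.55, 62.19, 146.97, 256.10.
Standard total = 1 643 800; weights = 0.2240, 0.2547, 0.1205, 0.2233, 0.1775.
Standardized rate: 0.2240×6.86 + 0.2547×18.55 + 0.1205×62.19 + 0.2233×146.97 + 0.1775×256.10 = 92.0315 per 100 000.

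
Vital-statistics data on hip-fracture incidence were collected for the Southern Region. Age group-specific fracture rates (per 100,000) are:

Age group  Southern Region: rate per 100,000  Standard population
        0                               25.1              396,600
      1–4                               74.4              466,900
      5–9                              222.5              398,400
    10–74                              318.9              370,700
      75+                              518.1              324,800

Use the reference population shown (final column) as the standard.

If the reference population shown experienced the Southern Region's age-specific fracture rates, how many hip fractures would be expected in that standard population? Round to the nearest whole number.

4198

Expected hip fractures = Σ (standard pop × age-specific rate ÷ 100,000)
= 396,600×25.1/100,000 + 466,900×74.4/100,000 + 398,400×222.5/100,000 + 370,700×318.9/100,000 + 324,800×518.1/100,000
= 99.55 + 347.37 + 886.44 + 1182.16 + 1682.79 = 4198.31.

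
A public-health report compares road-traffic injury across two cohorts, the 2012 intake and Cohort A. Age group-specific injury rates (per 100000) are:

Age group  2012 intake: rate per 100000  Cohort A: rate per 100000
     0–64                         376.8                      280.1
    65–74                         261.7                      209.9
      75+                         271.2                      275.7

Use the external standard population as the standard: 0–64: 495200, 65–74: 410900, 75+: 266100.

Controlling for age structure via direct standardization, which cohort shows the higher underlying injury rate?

2012 intake

Standard total = 1172200; weights = 0.4225, 0.3505, 0.2270.
The 2012 intake: 0.4225×376.8 + 0.3505×261.7 + 0.2270×271.2 = 312.4810 per 100000.
Cohort A: 0.4225×280.1 + 0.3505×209.9 + 0.2270×275.7 = 254.4934 per 100000.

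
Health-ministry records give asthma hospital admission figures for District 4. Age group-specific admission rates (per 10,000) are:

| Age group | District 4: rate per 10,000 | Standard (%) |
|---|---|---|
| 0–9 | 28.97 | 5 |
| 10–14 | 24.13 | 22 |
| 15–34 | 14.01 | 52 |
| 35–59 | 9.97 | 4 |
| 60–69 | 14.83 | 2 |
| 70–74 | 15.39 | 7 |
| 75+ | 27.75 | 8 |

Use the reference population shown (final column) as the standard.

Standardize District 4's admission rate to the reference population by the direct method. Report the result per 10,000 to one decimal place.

Standard weights: 0.05, 0.22, 0.52, 0.04, 0.02, 0.07, 0.08.
Standardized rate: 0.0500×28.97 + 0.2200×24.13 + 0.5200×14.01 + 0.0400×9.97 + 0.0200×14.83 + 0.0700×15.39 + 0.0800×27.75 = 18.0350 per 10,000.

18.0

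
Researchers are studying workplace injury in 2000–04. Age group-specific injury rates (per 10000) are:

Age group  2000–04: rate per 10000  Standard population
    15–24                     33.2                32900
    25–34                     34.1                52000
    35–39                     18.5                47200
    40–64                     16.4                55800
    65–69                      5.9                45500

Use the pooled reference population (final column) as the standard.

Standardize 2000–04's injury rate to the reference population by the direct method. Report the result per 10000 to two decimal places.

Standard total = 233400; weights = 0.1410, 0.2228, 0.2022, 0.2391, 0.1949.
Standardized rate: 0.1410×33.2 + 0.2228×34.1 + 0.2022×18.5 + 0.2391×16.4 + 0.1949×5.9 = 21.0893 per 10000.

21.09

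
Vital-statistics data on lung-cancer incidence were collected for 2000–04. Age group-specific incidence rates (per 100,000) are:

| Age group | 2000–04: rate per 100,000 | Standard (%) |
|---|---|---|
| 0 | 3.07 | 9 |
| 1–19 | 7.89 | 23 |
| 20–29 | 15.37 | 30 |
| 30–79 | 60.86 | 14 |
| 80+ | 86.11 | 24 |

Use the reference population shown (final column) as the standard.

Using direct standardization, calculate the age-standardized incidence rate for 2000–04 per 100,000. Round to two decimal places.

Standard weights: 0.09, 0.23, 0.30, 0.14, 0.24.
Standardized rate: 0.0900×3.07 + 0.2300×7.89 + 0.3000×15.37 + 0.1400×60.86 + 0.2400×86.11 = 35.8888 per 100,000.

35.89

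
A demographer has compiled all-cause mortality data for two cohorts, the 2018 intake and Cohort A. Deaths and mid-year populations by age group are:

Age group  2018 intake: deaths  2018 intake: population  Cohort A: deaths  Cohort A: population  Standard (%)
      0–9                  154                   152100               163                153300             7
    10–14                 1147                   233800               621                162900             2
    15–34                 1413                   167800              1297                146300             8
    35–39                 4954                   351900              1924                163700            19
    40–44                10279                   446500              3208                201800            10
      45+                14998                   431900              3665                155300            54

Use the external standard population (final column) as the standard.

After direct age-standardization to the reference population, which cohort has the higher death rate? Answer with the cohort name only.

Age-specific rates per 100000 for the 2018 intake: 101.25, 490.59, 842.07, 1407.79, 2302.13, 3472.56.
For Cohort A: 106.33, 381.22, 886.53, 1175.32, 1589.69, 2359.95.
Standard weights: 0.07, 0.02, 0.08, 0.19, 0.10, 0.54.
The 2018 intake: 0.0700×101.25 + 0.0200×490.59 + 0.0800×842.07 + 0.1900×1407.79 + 0.1000×2302.13 + 0.5400×3472.56 = 2457.1414 per 100000.
Cohort A: 0.0700×106.33 + 0.0200×381.22 + 0.0800×886.53 + 0.1900×1175.32 + 0.1000×1589.69 + 0.5400×2359.95 = 1742.6424 per 100000.

2018 intake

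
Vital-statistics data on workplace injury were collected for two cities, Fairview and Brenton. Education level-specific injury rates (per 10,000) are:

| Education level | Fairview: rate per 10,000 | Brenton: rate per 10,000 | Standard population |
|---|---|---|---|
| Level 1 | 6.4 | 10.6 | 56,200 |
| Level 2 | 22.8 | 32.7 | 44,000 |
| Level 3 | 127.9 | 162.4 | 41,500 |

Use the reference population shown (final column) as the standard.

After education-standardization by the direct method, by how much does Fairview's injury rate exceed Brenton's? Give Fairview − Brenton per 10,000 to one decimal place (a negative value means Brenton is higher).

-14.8

Standard total = 141,700; weights = 0.3966, 0.3105, 0.2929.
Fairview: 0.3966×6.4 + 0.3105×22.8 + 0.2929×127.9 = 47.0764 per 10,000.
Brenton: 0.3966×10.6 + 0.3105×32.7 + 0.2929×162.4 = 61.9204 per 10,000.
Difference = 47.0764 − 61.9204 = -14.8440.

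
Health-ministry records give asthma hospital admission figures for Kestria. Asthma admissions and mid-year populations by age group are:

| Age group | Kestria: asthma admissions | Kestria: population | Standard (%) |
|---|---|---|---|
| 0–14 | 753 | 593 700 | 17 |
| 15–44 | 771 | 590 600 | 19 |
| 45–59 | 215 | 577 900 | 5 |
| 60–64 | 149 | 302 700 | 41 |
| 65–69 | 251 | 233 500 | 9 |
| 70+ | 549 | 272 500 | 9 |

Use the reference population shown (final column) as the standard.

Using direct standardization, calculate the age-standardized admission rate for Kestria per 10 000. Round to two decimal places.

9.62

Age-specific rates per 10 000 for Kestria: 12.68, 13.05, 3.72, 4.92, 10.75, 20.15.
Standard weights: 0.17, 0.19, 0.05, 0.41, 0.09, 0.09.
Standardized rate: 0.1700×12.68 + 0.1900×13.05 + 0.0500×3.72 + 0.4100×4.92 + 0.0900×10.75 + 0.0900×20.15 = 9.6213 per 10 000.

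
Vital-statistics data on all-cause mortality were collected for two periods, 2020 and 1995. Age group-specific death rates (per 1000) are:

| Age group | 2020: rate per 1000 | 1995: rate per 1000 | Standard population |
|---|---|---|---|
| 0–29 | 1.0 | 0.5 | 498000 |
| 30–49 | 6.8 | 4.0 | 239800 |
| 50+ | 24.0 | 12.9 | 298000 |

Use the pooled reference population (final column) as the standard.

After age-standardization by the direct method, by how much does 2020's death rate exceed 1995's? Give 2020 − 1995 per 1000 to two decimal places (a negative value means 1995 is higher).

Standard total = 1035800; weights = 0.4808, 0.2315, 0.2877.
2020: 0.4808×1.0 + 0.2315×6.8 + 0.2877×24.0 = 8.9599 per 1000.
1995: 0.4808×0.5 + 0.2315×4.0 + 0.2877×12.9 = 4.8778 per 1000.
Difference = 8.9599 − 4.8778 = 4.0821.

4.08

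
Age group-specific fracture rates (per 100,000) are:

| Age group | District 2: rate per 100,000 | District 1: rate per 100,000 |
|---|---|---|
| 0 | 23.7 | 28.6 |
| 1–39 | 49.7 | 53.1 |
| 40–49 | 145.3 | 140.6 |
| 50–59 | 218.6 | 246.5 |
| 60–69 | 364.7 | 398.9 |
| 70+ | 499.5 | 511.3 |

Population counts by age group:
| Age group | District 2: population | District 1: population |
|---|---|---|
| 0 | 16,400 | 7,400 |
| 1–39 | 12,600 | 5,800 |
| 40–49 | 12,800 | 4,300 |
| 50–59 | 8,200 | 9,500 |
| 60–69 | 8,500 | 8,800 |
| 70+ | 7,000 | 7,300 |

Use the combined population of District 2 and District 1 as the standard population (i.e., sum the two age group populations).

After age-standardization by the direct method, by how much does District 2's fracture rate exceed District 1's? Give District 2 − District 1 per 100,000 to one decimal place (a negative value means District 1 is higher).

Combined standard total = 108,600; weights = 0.2192, 0.1694, 0.1575, 0.1630, 0.1593, 0.1317.
District 2: 0.2192×23.7 + 0.1694×49.7 + 0.1575×145.3 + 0.1630×218.6 + 0.1593×364.7 + 0.1317×499.5 = 195.9903 per 100,000.
District 1: 0.2192×28.6 + 0.1694×53.1 + 0.1575×140.6 + 0.1630×246.5 + 0.1593×398.9 + 0.1317×511.3 = 208.4493 per 100,000.
Difference = 195.9903 − 208.4493 = -12.4589.

-12.5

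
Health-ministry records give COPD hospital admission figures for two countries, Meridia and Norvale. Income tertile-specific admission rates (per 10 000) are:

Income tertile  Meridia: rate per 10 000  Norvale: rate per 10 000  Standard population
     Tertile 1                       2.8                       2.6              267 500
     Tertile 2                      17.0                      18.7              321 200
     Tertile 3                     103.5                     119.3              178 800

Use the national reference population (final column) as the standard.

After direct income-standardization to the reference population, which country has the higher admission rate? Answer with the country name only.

Standard total = 767 500; weights = 0.3485, 0.4185, 0.2330.
Meridia: 0.3485×2.8 + 0.4185×17.0 + 0.2330×103.5 = 32.2022 per 10 000.
Norvale: 0.3485×2.6 + 0.4185×18.7 + 0.2330×119.3 = 36.5248 per 10 000.

Norvale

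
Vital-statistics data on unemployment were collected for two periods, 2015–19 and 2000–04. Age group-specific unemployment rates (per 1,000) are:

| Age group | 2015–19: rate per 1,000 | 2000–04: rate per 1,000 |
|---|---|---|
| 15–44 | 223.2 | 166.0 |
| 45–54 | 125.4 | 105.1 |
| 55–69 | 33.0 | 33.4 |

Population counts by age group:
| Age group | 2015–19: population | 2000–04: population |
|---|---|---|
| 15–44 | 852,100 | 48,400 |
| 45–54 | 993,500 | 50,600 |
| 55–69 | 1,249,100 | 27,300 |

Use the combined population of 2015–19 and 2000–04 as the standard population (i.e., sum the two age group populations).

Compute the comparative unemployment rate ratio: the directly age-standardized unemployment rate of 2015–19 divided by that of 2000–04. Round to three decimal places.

Combined standard total = 3,221,000; weights = 0.2796, 0.3242, 0.3963.
2015–19: 0.2796×223.2 + 0.3242×125.4 + 0.3963×33.0 = 116.1263 per 1,000.
2000–04: 0.2796×166.0 + 0.3242×105.1 + 0.3963×33.4 = 93.7130 per 1,000.
Ratio = 116.1263 ÷ 93.7130 = 1.23917.

1.239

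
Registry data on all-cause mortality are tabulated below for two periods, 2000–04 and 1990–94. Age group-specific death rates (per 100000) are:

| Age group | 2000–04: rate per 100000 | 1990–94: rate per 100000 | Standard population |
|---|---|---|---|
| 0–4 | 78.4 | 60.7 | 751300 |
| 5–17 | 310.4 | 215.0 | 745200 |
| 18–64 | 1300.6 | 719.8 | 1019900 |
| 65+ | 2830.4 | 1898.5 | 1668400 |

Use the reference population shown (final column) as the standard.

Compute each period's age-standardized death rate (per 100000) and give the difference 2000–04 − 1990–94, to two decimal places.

533.25

Standard total = 4184800; weights = 0.1795, 0.1781, 0.2437, 0.3987.
2000–04: 0.1795×78.4 + 0.1781×310.4 + 0.2437×1300.6 + 0.3987×2830.4 = 1514.7518 per 100000.
1990–94: 0.1795×60.7 + 0.1781×215.0 + 0.2437×719.8 + 0.3987×1898.5 = 981.5053 per 100000.
Difference = 1514.7518 − 981.5053 = 533.2465.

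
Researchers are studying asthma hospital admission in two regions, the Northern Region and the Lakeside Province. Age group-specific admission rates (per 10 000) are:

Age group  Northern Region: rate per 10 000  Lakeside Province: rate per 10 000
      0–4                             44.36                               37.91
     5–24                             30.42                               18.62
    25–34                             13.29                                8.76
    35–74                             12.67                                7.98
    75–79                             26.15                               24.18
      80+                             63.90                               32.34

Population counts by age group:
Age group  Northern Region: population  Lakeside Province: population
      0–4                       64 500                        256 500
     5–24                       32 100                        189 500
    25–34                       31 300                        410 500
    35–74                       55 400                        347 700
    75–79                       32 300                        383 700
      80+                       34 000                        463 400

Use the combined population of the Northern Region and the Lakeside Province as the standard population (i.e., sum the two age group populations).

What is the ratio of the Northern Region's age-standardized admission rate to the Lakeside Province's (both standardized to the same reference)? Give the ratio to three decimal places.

Combined standard total = 2 300 900; weights = 0.1395, 0.0963, 0.1920, 0.1752, 0.1808, 0.2162.
The Northern Region: 0.1395×44.36 + 0.0963×30.42 + 0.1920×13.29 + 0.1752×12.67 + 0.1808×26.15 + 0.2162×63.90 = 32.4315 per 10 000.
The Lakeside Province: 0.1395×37.91 + 0.0963×18.62 + 0.1920×8.76 + 0.1752×7.98 + 0.1808×24.18 + 0.2162×32.34 = 21.5251 per 10 000.
Ratio = 32.4315 ÷ 21.5251 = 1.50669.

1.507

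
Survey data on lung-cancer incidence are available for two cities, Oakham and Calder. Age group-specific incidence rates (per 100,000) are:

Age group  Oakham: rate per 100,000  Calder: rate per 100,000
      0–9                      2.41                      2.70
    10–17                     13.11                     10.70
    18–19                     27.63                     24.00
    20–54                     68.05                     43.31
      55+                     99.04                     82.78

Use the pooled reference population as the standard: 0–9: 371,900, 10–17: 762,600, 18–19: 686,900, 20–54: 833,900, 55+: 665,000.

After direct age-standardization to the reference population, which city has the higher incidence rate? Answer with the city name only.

Oakham

Standard total = 3,320,300; weights = 0.1120, 0.2297, 0.2069, 0.2512, 0.2003.
Oakham: 0.1120×2.41 + 0.2297×13.11 + 0.2069×27.63 + 0.2512×68.05 + 0.2003×99.04 = 45.9240 per 100,000.
Calder: 0.1120×2.70 + 0.2297×10.70 + 0.2069×24.00 + 0.2512×43.31 + 0.2003×82.78 = 35.1819 per 100,000.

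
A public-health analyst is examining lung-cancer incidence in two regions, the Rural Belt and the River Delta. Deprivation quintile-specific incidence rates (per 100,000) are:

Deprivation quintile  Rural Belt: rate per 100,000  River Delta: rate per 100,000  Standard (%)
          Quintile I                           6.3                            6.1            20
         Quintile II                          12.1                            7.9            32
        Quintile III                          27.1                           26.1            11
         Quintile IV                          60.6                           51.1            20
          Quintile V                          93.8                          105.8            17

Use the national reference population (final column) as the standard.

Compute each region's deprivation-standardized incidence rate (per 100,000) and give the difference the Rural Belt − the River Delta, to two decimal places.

1.35

Standard weights: 0.20, 0.32, 0.11, 0.20, 0.17.
The Rural Belt: 0.2000×6.3 + 0.3200×12.1 + 0.1100×27.1 + 0.2000×60.6 + 0.1700×93.8 = 36.1790 per 100,000.
The River Delta: 0.2000×6.1 + 0.3200×7.9 + 0.1100×26.1 + 0.2000×51.1 + 0.1700×105.8 = 34.8250 per 100,000.
Difference = 36.1790 − 34.8250 = 1.3540.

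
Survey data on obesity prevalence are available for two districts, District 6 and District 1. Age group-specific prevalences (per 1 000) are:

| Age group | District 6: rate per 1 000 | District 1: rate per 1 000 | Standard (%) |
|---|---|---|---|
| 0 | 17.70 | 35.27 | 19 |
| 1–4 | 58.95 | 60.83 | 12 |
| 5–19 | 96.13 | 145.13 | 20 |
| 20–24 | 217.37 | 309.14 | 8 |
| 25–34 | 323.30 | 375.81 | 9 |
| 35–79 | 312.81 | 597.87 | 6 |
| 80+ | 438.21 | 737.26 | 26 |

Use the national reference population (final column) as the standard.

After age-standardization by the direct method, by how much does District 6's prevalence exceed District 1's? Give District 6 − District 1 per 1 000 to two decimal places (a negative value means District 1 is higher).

-120.29

Standard weights: 0.19, 0.12, 0.20, 0.08, 0.09, 0.06, 0.26.
District 6: 0.1900×17.70 + 0.1200×58.95 + 0.2000×96.13 + 0.0800×217.37 + 0.0900×323.30 + 0.0600×312.81 + 0.2600×438.21 = 208.8528 per 1 000.
District 1: 0.1900×35.27 + 0.1200×60.83 + 0.2000×145.13 + 0.0800×309.14 + 0.0900×375.81 + 0.0600×597.87 + 0.2600×737.26 = 329.1408 per 1 000.
Difference = 208.8528 − 329.1408 = -120.2880.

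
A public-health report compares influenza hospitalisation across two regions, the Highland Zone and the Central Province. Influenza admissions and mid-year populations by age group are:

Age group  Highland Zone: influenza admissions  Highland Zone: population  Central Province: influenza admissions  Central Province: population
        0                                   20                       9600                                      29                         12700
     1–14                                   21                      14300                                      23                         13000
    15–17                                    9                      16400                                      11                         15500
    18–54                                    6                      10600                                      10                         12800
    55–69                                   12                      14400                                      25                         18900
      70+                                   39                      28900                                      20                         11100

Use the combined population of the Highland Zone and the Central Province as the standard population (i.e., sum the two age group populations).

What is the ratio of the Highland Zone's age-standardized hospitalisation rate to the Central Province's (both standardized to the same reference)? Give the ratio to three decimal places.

0.777

Age-specific rates per 100000 for the Highland Zone: 208.33, 146.85, 54.88, 56.60, 83.33, 134.95.
For the Central Province: 228.35, 176.92, 70.97, 78.12, 132.28, 180.18.
Combined standard total = 178200; weights = 0.1251, 0.1532, 0.1790, 0.1313, 0.1869, 0.2245.
The Highland Zone: 0.1251×208.33 + 0.1532×146.85 + 0.1790×54.88 + 0.1313×56.60 + 0.1869×83.33 + 0.2245×134.95 = 111.6890 per 100000.
The Central Province: 0.1251×228.35 + 0.1532×176.92 + 0.1790×70.97 + 0.1313×78.12 + 0.1869×132.28 + 0.2245×180.18 = 143.8052 per 100000.
Ratio = 111.6890 ÷ 143.8052 = 0.77667.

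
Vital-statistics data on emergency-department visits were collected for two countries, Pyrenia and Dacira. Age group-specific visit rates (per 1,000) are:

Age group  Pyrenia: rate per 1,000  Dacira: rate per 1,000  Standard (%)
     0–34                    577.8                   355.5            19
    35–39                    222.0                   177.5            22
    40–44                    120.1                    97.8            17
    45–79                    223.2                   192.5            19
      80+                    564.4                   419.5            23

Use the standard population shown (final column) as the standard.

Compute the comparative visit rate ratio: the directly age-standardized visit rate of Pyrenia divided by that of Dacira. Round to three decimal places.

Standard weights: 0.19, 0.22, 0.17, 0.19, 0.23.
Pyrenia: 0.1900×577.8 + 0.2200×222.0 + 0.1700×120.1 + 0.1900×223.2 + 0.2300×564.4 = 351.2590 per 1,000.
Dacira: 0.1900×355.5 + 0.2200×177.5 + 0.1700×97.8 + 0.1900×192.5 + 0.2300×419.5 = 256.2810 per 1,000.
Ratio = 351.2590 ÷ 256.2810 = 1.37060.

1.371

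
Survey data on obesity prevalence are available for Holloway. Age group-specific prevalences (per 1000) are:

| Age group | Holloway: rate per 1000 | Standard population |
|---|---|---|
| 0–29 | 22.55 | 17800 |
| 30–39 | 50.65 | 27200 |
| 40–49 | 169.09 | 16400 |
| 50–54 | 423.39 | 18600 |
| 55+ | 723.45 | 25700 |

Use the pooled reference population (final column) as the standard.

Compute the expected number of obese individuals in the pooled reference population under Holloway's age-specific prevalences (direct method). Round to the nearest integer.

31020

Expected obese individuals = Σ (standard pop × age-specific rate ÷ 1000)
= 17800×22.55/1000 + 27200×50.65/1000 + 16400×169.09/1000 + 18600×423.39/1000 + 25700×723.45/1000
= 401.39 + 1377.68 + 2773.08 + 7875.05 + 18592.67 = 31019.87.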